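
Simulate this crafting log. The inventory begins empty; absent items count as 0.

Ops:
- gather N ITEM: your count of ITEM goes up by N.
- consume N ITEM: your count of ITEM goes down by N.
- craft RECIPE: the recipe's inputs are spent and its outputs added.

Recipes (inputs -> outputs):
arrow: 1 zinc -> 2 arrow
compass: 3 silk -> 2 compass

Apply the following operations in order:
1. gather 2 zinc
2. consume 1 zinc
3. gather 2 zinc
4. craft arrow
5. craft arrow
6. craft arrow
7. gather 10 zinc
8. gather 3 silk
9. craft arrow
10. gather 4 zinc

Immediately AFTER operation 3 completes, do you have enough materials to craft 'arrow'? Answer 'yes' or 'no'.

After 1 (gather 2 zinc): zinc=2
After 2 (consume 1 zinc): zinc=1
After 3 (gather 2 zinc): zinc=3

Answer: yes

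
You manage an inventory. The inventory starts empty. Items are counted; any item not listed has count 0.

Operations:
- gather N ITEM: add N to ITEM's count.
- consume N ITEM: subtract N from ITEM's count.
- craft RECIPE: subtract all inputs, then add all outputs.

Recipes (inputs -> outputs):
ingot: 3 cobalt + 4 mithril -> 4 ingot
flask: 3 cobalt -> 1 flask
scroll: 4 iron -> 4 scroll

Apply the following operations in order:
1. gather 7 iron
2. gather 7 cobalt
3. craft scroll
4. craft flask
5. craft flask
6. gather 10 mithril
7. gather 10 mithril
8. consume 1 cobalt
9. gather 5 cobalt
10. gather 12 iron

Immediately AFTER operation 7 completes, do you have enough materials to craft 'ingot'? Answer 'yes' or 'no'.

Answer: no

Derivation:
After 1 (gather 7 iron): iron=7
After 2 (gather 7 cobalt): cobalt=7 iron=7
After 3 (craft scroll): cobalt=7 iron=3 scroll=4
After 4 (craft flask): cobalt=4 flask=1 iron=3 scroll=4
After 5 (craft flask): cobalt=1 flask=2 iron=3 scroll=4
After 6 (gather 10 mithril): cobalt=1 flask=2 iron=3 mithril=10 scroll=4
After 7 (gather 10 mithril): cobalt=1 flask=2 iron=3 mithril=20 scroll=4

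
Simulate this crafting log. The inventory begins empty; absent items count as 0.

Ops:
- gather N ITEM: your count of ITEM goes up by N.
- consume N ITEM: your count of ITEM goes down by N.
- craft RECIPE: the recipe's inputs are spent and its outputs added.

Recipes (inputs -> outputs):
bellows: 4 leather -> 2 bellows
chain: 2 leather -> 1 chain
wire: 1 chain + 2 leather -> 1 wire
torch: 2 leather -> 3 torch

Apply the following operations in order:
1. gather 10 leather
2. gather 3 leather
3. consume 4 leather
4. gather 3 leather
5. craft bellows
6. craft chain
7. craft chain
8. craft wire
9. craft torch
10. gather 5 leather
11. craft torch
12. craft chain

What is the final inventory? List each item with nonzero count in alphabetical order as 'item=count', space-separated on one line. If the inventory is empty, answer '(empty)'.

Answer: bellows=2 chain=2 leather=1 torch=6 wire=1

Derivation:
After 1 (gather 10 leather): leather=10
After 2 (gather 3 leather): leather=13
After 3 (consume 4 leather): leather=9
After 4 (gather 3 leather): leather=12
After 5 (craft bellows): bellows=2 leather=8
After 6 (craft chain): bellows=2 chain=1 leather=6
After 7 (craft chain): bellows=2 chain=2 leather=4
After 8 (craft wire): bellows=2 chain=1 leather=2 wire=1
After 9 (craft torch): bellows=2 chain=1 torch=3 wire=1
After 10 (gather 5 leather): bellows=2 chain=1 leather=5 torch=3 wire=1
After 11 (craft torch): bellows=2 chain=1 leather=3 torch=6 wire=1
After 12 (craft chain): bellows=2 chain=2 leather=1 torch=6 wire=1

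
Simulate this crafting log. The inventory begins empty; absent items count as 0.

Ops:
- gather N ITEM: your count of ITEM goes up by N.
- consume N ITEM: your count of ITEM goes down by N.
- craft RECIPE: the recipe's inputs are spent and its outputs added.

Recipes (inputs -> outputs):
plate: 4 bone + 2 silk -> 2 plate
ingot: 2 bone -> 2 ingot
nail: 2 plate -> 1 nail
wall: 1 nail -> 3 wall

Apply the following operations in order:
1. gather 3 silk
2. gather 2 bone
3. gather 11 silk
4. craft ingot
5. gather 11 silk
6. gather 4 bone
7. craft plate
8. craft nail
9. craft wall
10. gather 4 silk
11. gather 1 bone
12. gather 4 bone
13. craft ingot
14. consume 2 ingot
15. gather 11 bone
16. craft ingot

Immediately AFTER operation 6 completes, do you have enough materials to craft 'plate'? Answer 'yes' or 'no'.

After 1 (gather 3 silk): silk=3
After 2 (gather 2 bone): bone=2 silk=3
After 3 (gather 11 silk): bone=2 silk=14
After 4 (craft ingot): ingot=2 silk=14
After 5 (gather 11 silk): ingot=2 silk=25
After 6 (gather 4 bone): bone=4 ingot=2 silk=25

Answer: yes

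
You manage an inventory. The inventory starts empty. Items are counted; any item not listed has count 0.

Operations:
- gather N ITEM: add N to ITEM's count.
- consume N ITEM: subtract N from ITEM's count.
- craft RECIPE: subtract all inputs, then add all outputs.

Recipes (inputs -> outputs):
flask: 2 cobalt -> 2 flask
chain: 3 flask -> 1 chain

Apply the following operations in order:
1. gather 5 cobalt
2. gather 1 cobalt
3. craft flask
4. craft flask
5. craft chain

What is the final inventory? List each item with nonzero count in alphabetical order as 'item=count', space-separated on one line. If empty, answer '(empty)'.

Answer: chain=1 cobalt=2 flask=1

Derivation:
After 1 (gather 5 cobalt): cobalt=5
After 2 (gather 1 cobalt): cobalt=6
After 3 (craft flask): cobalt=4 flask=2
After 4 (craft flask): cobalt=2 flask=4
After 5 (craft chain): chain=1 cobalt=2 flask=1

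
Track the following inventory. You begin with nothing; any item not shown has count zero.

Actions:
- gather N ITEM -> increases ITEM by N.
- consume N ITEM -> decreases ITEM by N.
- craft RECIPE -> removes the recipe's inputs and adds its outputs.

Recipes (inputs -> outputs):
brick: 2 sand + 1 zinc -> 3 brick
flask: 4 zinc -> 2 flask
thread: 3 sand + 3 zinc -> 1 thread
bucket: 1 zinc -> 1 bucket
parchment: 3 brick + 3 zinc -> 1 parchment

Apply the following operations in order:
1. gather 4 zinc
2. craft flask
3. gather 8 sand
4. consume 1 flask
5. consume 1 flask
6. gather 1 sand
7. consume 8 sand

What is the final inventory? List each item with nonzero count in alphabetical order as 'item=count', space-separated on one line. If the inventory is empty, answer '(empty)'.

After 1 (gather 4 zinc): zinc=4
After 2 (craft flask): flask=2
After 3 (gather 8 sand): flask=2 sand=8
After 4 (consume 1 flask): flask=1 sand=8
After 5 (consume 1 flask): sand=8
After 6 (gather 1 sand): sand=9
After 7 (consume 8 sand): sand=1

Answer: sand=1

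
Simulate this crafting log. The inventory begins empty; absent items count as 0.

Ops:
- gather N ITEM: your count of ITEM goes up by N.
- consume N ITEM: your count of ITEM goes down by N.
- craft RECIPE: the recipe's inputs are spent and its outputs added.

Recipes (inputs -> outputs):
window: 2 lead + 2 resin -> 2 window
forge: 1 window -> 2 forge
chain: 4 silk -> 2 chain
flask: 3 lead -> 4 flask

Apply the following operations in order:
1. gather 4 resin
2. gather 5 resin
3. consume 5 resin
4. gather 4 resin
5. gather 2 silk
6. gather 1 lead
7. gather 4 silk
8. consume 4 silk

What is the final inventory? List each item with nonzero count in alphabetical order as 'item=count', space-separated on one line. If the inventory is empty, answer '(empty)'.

Answer: lead=1 resin=8 silk=2

Derivation:
After 1 (gather 4 resin): resin=4
After 2 (gather 5 resin): resin=9
After 3 (consume 5 resin): resin=4
After 4 (gather 4 resin): resin=8
After 5 (gather 2 silk): resin=8 silk=2
After 6 (gather 1 lead): lead=1 resin=8 silk=2
After 7 (gather 4 silk): lead=1 resin=8 silk=6
After 8 (consume 4 silk): lead=1 resin=8 silk=2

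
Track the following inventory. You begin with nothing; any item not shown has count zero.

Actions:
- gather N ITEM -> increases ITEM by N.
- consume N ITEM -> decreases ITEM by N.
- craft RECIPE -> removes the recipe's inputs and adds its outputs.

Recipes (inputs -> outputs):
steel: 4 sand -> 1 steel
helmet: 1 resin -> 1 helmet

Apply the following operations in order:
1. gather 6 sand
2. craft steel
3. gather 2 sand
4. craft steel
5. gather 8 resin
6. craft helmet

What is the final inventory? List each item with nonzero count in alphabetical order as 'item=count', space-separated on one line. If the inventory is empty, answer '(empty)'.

After 1 (gather 6 sand): sand=6
After 2 (craft steel): sand=2 steel=1
After 3 (gather 2 sand): sand=4 steel=1
After 4 (craft steel): steel=2
After 5 (gather 8 resin): resin=8 steel=2
After 6 (craft helmet): helmet=1 resin=7 steel=2

Answer: helmet=1 resin=7 steel=2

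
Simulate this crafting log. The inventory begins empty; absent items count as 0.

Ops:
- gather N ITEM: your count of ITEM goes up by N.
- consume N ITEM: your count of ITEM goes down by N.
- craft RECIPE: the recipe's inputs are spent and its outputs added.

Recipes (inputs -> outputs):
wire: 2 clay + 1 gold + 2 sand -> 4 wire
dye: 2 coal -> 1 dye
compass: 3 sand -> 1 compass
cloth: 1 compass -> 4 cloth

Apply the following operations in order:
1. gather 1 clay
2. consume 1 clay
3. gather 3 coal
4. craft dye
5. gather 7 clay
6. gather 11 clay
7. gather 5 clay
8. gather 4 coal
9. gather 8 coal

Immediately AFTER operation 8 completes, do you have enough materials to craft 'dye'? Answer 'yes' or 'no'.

Answer: yes

Derivation:
After 1 (gather 1 clay): clay=1
After 2 (consume 1 clay): (empty)
After 3 (gather 3 coal): coal=3
After 4 (craft dye): coal=1 dye=1
After 5 (gather 7 clay): clay=7 coal=1 dye=1
After 6 (gather 11 clay): clay=18 coal=1 dye=1
After 7 (gather 5 clay): clay=23 coal=1 dye=1
After 8 (gather 4 coal): clay=23 coal=5 dye=1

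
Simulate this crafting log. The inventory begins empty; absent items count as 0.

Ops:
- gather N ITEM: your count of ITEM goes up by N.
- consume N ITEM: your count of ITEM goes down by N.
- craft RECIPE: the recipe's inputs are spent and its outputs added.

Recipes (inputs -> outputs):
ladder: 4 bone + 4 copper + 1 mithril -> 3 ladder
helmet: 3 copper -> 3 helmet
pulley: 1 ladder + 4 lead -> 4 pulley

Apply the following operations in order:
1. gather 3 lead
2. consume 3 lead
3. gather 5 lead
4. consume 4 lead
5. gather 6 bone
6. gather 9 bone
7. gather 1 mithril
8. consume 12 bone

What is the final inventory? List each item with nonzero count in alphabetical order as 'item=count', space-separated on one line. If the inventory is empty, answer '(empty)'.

After 1 (gather 3 lead): lead=3
After 2 (consume 3 lead): (empty)
After 3 (gather 5 lead): lead=5
After 4 (consume 4 lead): lead=1
After 5 (gather 6 bone): bone=6 lead=1
After 6 (gather 9 bone): bone=15 lead=1
After 7 (gather 1 mithril): bone=15 lead=1 mithril=1
After 8 (consume 12 bone): bone=3 lead=1 mithril=1

Answer: bone=3 lead=1 mithril=1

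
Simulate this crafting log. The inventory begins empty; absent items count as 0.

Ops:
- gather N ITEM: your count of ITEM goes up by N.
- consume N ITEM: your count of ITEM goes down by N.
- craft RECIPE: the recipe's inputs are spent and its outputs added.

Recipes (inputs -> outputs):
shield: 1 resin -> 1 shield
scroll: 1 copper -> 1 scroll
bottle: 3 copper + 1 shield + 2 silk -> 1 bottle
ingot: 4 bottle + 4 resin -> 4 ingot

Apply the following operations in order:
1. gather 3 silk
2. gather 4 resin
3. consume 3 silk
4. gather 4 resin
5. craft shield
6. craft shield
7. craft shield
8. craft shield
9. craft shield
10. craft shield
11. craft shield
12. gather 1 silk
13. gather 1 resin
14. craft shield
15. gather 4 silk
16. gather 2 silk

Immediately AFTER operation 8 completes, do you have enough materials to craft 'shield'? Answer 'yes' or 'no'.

Answer: yes

Derivation:
After 1 (gather 3 silk): silk=3
After 2 (gather 4 resin): resin=4 silk=3
After 3 (consume 3 silk): resin=4
After 4 (gather 4 resin): resin=8
After 5 (craft shield): resin=7 shield=1
After 6 (craft shield): resin=6 shield=2
After 7 (craft shield): resin=5 shield=3
After 8 (craft shield): resin=4 shield=4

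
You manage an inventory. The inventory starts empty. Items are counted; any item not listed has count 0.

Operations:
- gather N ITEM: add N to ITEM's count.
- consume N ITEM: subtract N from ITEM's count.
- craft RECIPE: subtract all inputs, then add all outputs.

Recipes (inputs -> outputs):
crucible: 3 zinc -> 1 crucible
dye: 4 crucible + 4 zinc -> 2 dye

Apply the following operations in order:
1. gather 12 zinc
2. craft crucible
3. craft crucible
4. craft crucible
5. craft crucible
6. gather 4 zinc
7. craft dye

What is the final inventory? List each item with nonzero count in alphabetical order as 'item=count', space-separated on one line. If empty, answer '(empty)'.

After 1 (gather 12 zinc): zinc=12
After 2 (craft crucible): crucible=1 zinc=9
After 3 (craft crucible): crucible=2 zinc=6
After 4 (craft crucible): crucible=3 zinc=3
After 5 (craft crucible): crucible=4
After 6 (gather 4 zinc): crucible=4 zinc=4
After 7 (craft dye): dye=2

Answer: dye=2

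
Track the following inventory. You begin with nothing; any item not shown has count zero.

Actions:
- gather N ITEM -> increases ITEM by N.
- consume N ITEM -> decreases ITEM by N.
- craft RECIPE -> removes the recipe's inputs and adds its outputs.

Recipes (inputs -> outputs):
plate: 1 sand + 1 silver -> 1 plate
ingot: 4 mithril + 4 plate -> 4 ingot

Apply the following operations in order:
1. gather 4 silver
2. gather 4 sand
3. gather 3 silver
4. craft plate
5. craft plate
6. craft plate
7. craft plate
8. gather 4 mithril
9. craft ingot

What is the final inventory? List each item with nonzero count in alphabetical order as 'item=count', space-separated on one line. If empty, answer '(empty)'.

After 1 (gather 4 silver): silver=4
After 2 (gather 4 sand): sand=4 silver=4
After 3 (gather 3 silver): sand=4 silver=7
After 4 (craft plate): plate=1 sand=3 silver=6
After 5 (craft plate): plate=2 sand=2 silver=5
After 6 (craft plate): plate=3 sand=1 silver=4
After 7 (craft plate): plate=4 silver=3
After 8 (gather 4 mithril): mithril=4 plate=4 silver=3
After 9 (craft ingot): ingot=4 silver=3

Answer: ingot=4 silver=3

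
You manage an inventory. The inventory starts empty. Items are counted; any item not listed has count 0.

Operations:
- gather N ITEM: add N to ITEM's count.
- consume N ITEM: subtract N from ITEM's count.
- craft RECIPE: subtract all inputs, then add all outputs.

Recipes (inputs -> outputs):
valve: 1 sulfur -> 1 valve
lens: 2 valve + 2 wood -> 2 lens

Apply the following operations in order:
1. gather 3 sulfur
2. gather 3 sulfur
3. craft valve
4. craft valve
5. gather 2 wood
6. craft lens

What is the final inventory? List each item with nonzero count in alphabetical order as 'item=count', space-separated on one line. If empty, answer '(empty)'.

After 1 (gather 3 sulfur): sulfur=3
After 2 (gather 3 sulfur): sulfur=6
After 3 (craft valve): sulfur=5 valve=1
After 4 (craft valve): sulfur=4 valve=2
After 5 (gather 2 wood): sulfur=4 valve=2 wood=2
After 6 (craft lens): lens=2 sulfur=4

Answer: lens=2 sulfur=4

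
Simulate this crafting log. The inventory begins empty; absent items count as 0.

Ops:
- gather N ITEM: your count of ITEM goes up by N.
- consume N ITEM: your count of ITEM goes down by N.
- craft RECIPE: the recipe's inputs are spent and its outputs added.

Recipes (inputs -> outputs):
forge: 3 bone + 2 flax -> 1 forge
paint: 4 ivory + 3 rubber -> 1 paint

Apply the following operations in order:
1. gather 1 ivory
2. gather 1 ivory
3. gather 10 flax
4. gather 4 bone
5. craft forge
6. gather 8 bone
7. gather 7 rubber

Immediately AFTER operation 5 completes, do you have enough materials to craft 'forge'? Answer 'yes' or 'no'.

After 1 (gather 1 ivory): ivory=1
After 2 (gather 1 ivory): ivory=2
After 3 (gather 10 flax): flax=10 ivory=2
After 4 (gather 4 bone): bone=4 flax=10 ivory=2
After 5 (craft forge): bone=1 flax=8 forge=1 ivory=2

Answer: no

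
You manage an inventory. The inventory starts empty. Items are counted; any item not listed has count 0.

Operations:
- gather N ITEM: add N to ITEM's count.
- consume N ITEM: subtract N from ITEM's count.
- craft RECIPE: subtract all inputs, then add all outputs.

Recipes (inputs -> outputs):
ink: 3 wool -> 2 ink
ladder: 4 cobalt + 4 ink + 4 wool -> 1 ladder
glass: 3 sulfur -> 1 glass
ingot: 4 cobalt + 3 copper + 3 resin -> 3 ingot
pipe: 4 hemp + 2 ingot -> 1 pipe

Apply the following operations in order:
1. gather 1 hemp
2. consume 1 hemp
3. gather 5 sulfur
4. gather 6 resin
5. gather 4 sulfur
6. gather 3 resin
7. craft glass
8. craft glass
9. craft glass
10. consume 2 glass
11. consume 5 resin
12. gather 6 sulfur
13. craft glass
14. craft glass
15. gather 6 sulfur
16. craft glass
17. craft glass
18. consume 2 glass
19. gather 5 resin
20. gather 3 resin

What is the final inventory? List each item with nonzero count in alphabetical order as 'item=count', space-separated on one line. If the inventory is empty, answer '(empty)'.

After 1 (gather 1 hemp): hemp=1
After 2 (consume 1 hemp): (empty)
After 3 (gather 5 sulfur): sulfur=5
After 4 (gather 6 resin): resin=6 sulfur=5
After 5 (gather 4 sulfur): resin=6 sulfur=9
After 6 (gather 3 resin): resin=9 sulfur=9
After 7 (craft glass): glass=1 resin=9 sulfur=6
After 8 (craft glass): glass=2 resin=9 sulfur=3
After 9 (craft glass): glass=3 resin=9
After 10 (consume 2 glass): glass=1 resin=9
After 11 (consume 5 resin): glass=1 resin=4
After 12 (gather 6 sulfur): glass=1 resin=4 sulfur=6
After 13 (craft glass): glass=2 resin=4 sulfur=3
After 14 (craft glass): glass=3 resin=4
After 15 (gather 6 sulfur): glass=3 resin=4 sulfur=6
After 16 (craft glass): glass=4 resin=4 sulfur=3
After 17 (craft glass): glass=5 resin=4
After 18 (consume 2 glass): glass=3 resin=4
After 19 (gather 5 resin): glass=3 resin=9
After 20 (gather 3 resin): glass=3 resin=12

Answer: glass=3 resin=12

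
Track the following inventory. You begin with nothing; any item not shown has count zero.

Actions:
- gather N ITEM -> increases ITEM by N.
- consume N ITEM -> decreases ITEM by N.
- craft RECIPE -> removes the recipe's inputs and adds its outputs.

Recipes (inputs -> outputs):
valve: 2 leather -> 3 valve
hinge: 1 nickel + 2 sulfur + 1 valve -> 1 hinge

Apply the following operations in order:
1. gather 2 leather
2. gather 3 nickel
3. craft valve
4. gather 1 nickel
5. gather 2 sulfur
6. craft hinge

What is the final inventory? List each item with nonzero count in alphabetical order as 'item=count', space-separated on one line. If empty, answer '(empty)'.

After 1 (gather 2 leather): leather=2
After 2 (gather 3 nickel): leather=2 nickel=3
After 3 (craft valve): nickel=3 valve=3
After 4 (gather 1 nickel): nickel=4 valve=3
After 5 (gather 2 sulfur): nickel=4 sulfur=2 valve=3
After 6 (craft hinge): hinge=1 nickel=3 valve=2

Answer: hinge=1 nickel=3 valve=2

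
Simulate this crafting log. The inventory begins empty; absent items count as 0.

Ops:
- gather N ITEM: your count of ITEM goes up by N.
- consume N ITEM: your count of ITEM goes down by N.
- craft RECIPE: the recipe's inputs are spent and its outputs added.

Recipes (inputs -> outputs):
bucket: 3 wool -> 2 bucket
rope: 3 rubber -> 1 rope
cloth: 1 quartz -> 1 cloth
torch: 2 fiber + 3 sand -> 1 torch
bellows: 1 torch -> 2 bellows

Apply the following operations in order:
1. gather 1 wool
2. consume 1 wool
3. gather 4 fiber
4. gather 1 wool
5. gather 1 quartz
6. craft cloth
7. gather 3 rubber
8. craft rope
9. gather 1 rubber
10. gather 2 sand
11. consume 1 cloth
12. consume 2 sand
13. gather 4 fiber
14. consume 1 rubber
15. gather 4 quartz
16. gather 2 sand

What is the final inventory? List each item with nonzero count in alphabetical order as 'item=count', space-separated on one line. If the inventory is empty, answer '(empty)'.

After 1 (gather 1 wool): wool=1
After 2 (consume 1 wool): (empty)
After 3 (gather 4 fiber): fiber=4
After 4 (gather 1 wool): fiber=4 wool=1
After 5 (gather 1 quartz): fiber=4 quartz=1 wool=1
After 6 (craft cloth): cloth=1 fiber=4 wool=1
After 7 (gather 3 rubber): cloth=1 fiber=4 rubber=3 wool=1
After 8 (craft rope): cloth=1 fiber=4 rope=1 wool=1
After 9 (gather 1 rubber): cloth=1 fiber=4 rope=1 rubber=1 wool=1
After 10 (gather 2 sand): cloth=1 fiber=4 rope=1 rubber=1 sand=2 wool=1
After 11 (consume 1 cloth): fiber=4 rope=1 rubber=1 sand=2 wool=1
After 12 (consume 2 sand): fiber=4 rope=1 rubber=1 wool=1
After 13 (gather 4 fiber): fiber=8 rope=1 rubber=1 wool=1
After 14 (consume 1 rubber): fiber=8 rope=1 wool=1
After 15 (gather 4 quartz): fiber=8 quartz=4 rope=1 wool=1
After 16 (gather 2 sand): fiber=8 quartz=4 rope=1 sand=2 wool=1

Answer: fiber=8 quartz=4 rope=1 sand=2 wool=1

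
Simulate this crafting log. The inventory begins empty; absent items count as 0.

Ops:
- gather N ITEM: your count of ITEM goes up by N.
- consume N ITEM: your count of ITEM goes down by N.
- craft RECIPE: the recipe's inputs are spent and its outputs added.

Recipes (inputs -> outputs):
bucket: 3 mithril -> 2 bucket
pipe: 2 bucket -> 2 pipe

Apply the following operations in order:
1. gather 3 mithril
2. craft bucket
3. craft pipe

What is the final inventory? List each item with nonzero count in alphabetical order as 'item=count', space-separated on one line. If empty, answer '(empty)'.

After 1 (gather 3 mithril): mithril=3
After 2 (craft bucket): bucket=2
After 3 (craft pipe): pipe=2

Answer: pipe=2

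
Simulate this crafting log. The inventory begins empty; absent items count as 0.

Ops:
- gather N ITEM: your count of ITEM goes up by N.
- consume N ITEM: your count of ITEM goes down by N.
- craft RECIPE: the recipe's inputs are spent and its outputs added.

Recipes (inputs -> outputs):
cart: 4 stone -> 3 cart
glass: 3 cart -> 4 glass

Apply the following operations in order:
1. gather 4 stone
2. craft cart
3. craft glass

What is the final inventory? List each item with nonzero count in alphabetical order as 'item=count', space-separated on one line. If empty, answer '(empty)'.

Answer: glass=4

Derivation:
After 1 (gather 4 stone): stone=4
After 2 (craft cart): cart=3
After 3 (craft glass): glass=4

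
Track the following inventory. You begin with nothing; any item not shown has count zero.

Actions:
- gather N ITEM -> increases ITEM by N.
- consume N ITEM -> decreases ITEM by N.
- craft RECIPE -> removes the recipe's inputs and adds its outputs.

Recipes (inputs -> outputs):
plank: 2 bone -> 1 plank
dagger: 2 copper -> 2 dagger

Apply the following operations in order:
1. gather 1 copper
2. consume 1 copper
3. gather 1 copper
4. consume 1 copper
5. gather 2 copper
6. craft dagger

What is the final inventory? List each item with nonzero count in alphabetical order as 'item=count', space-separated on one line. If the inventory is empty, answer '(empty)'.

After 1 (gather 1 copper): copper=1
After 2 (consume 1 copper): (empty)
After 3 (gather 1 copper): copper=1
After 4 (consume 1 copper): (empty)
After 5 (gather 2 copper): copper=2
After 6 (craft dagger): dagger=2

Answer: dagger=2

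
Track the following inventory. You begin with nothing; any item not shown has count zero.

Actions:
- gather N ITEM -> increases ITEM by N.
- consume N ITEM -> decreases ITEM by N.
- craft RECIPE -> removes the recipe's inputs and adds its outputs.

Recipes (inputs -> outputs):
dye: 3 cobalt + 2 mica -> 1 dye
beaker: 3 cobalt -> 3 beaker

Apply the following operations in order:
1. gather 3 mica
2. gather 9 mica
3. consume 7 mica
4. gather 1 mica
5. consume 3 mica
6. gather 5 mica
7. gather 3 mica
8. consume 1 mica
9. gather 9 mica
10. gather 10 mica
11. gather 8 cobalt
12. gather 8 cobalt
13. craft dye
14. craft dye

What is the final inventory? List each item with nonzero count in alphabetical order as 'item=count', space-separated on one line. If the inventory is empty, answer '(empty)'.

Answer: cobalt=10 dye=2 mica=25

Derivation:
After 1 (gather 3 mica): mica=3
After 2 (gather 9 mica): mica=12
After 3 (consume 7 mica): mica=5
After 4 (gather 1 mica): mica=6
After 5 (consume 3 mica): mica=3
After 6 (gather 5 mica): mica=8
After 7 (gather 3 mica): mica=11
After 8 (consume 1 mica): mica=10
After 9 (gather 9 mica): mica=19
After 10 (gather 10 mica): mica=29
After 11 (gather 8 cobalt): cobalt=8 mica=29
After 12 (gather 8 cobalt): cobalt=16 mica=29
After 13 (craft dye): cobalt=13 dye=1 mica=27
After 14 (craft dye): cobalt=10 dye=2 mica=25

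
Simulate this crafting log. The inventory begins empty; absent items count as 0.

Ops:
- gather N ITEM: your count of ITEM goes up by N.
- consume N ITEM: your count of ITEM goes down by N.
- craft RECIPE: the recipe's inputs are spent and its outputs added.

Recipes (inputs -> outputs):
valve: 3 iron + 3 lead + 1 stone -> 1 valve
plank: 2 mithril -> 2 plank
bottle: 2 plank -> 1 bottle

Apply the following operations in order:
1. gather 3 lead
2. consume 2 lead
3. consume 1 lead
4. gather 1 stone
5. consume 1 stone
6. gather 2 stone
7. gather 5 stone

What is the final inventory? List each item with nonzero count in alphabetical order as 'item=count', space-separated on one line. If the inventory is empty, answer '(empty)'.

Answer: stone=7

Derivation:
After 1 (gather 3 lead): lead=3
After 2 (consume 2 lead): lead=1
After 3 (consume 1 lead): (empty)
After 4 (gather 1 stone): stone=1
After 5 (consume 1 stone): (empty)
After 6 (gather 2 stone): stone=2
After 7 (gather 5 stone): stone=7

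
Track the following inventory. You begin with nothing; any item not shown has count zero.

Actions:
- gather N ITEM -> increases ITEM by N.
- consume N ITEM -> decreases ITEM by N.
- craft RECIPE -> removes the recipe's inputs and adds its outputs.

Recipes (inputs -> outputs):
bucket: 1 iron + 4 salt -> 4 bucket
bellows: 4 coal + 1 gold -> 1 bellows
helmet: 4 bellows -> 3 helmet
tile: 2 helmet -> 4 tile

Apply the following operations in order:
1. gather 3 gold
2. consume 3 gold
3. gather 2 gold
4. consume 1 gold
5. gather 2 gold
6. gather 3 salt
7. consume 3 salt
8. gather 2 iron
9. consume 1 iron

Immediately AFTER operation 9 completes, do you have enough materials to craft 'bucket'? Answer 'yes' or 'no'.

After 1 (gather 3 gold): gold=3
After 2 (consume 3 gold): (empty)
After 3 (gather 2 gold): gold=2
After 4 (consume 1 gold): gold=1
After 5 (gather 2 gold): gold=3
After 6 (gather 3 salt): gold=3 salt=3
After 7 (consume 3 salt): gold=3
After 8 (gather 2 iron): gold=3 iron=2
After 9 (consume 1 iron): gold=3 iron=1

Answer: no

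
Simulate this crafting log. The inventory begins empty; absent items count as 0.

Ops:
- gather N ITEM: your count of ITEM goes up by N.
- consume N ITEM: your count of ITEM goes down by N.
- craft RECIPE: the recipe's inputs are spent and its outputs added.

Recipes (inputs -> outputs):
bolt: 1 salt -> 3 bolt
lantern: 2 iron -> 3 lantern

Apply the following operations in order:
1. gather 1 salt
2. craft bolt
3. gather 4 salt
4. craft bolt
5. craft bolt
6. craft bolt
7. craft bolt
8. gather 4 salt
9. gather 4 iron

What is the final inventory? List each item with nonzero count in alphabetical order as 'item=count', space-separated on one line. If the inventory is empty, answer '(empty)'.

Answer: bolt=15 iron=4 salt=4

Derivation:
After 1 (gather 1 salt): salt=1
After 2 (craft bolt): bolt=3
After 3 (gather 4 salt): bolt=3 salt=4
After 4 (craft bolt): bolt=6 salt=3
After 5 (craft bolt): bolt=9 salt=2
After 6 (craft bolt): bolt=12 salt=1
After 7 (craft bolt): bolt=15
After 8 (gather 4 salt): bolt=15 salt=4
After 9 (gather 4 iron): bolt=15 iron=4 salt=4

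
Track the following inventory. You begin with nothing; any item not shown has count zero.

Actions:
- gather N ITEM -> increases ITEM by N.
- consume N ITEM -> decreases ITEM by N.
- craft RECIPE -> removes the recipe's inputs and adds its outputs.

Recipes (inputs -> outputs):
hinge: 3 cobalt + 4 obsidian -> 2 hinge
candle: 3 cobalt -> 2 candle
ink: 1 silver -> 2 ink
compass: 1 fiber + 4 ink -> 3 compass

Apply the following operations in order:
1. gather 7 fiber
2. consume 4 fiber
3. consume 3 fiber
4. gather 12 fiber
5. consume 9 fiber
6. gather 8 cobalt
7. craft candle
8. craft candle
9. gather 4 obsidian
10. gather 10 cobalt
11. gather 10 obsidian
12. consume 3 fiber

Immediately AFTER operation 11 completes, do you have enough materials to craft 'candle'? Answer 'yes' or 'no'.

Answer: yes

Derivation:
After 1 (gather 7 fiber): fiber=7
After 2 (consume 4 fiber): fiber=3
After 3 (consume 3 fiber): (empty)
After 4 (gather 12 fiber): fiber=12
After 5 (consume 9 fiber): fiber=3
After 6 (gather 8 cobalt): cobalt=8 fiber=3
After 7 (craft candle): candle=2 cobalt=5 fiber=3
After 8 (craft candle): candle=4 cobalt=2 fiber=3
After 9 (gather 4 obsidian): candle=4 cobalt=2 fiber=3 obsidian=4
After 10 (gather 10 cobalt): candle=4 cobalt=12 fiber=3 obsidian=4
After 11 (gather 10 obsidian): candle=4 cobalt=12 fiber=3 obsidian=14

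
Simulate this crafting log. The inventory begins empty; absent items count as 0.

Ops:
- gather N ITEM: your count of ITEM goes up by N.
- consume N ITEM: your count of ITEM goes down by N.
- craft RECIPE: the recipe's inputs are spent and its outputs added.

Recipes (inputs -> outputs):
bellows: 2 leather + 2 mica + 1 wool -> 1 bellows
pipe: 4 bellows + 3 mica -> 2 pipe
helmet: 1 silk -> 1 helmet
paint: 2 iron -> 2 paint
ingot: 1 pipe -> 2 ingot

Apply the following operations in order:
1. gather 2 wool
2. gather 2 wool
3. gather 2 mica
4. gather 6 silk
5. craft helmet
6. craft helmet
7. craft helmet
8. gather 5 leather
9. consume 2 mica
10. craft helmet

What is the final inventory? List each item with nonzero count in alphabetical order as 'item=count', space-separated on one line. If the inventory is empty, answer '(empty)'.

Answer: helmet=4 leather=5 silk=2 wool=4

Derivation:
After 1 (gather 2 wool): wool=2
After 2 (gather 2 wool): wool=4
After 3 (gather 2 mica): mica=2 wool=4
After 4 (gather 6 silk): mica=2 silk=6 wool=4
After 5 (craft helmet): helmet=1 mica=2 silk=5 wool=4
After 6 (craft helmet): helmet=2 mica=2 silk=4 wool=4
After 7 (craft helmet): helmet=3 mica=2 silk=3 wool=4
After 8 (gather 5 leather): helmet=3 leather=5 mica=2 silk=3 wool=4
After 9 (consume 2 mica): helmet=3 leather=5 silk=3 wool=4
After 10 (craft helmet): helmet=4 leather=5 silk=2 wool=4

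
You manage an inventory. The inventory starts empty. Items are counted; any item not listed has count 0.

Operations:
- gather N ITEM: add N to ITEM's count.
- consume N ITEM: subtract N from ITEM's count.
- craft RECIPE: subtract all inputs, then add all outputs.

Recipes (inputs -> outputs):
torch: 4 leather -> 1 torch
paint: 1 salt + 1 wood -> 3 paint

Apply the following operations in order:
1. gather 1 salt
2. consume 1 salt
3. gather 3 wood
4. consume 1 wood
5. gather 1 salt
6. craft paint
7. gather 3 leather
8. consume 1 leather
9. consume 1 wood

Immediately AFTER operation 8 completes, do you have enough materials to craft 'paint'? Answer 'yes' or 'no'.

Answer: no

Derivation:
After 1 (gather 1 salt): salt=1
After 2 (consume 1 salt): (empty)
After 3 (gather 3 wood): wood=3
After 4 (consume 1 wood): wood=2
After 5 (gather 1 salt): salt=1 wood=2
After 6 (craft paint): paint=3 wood=1
After 7 (gather 3 leather): leather=3 paint=3 wood=1
After 8 (consume 1 leather): leather=2 paint=3 wood=1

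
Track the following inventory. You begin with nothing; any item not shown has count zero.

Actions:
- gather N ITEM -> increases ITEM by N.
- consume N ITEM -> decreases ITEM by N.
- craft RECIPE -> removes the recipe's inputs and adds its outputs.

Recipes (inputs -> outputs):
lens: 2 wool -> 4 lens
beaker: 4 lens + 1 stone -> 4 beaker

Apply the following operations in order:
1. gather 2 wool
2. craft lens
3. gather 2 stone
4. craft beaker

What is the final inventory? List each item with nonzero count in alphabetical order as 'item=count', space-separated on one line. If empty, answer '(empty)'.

After 1 (gather 2 wool): wool=2
After 2 (craft lens): lens=4
After 3 (gather 2 stone): lens=4 stone=2
After 4 (craft beaker): beaker=4 stone=1

Answer: beaker=4 stone=1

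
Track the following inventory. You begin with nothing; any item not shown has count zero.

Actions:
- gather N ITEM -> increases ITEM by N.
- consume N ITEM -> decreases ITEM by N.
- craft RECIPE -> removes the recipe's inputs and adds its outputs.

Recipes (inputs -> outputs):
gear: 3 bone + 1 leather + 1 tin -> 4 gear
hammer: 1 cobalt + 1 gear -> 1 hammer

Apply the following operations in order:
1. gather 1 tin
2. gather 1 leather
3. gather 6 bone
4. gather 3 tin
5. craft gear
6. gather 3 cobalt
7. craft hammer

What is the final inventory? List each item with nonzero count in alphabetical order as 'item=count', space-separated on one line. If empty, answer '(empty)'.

Answer: bone=3 cobalt=2 gear=3 hammer=1 tin=3

Derivation:
After 1 (gather 1 tin): tin=1
After 2 (gather 1 leather): leather=1 tin=1
After 3 (gather 6 bone): bone=6 leather=1 tin=1
After 4 (gather 3 tin): bone=6 leather=1 tin=4
After 5 (craft gear): bone=3 gear=4 tin=3
After 6 (gather 3 cobalt): bone=3 cobalt=3 gear=4 tin=3
After 7 (craft hammer): bone=3 cobalt=2 gear=3 hammer=1 tin=3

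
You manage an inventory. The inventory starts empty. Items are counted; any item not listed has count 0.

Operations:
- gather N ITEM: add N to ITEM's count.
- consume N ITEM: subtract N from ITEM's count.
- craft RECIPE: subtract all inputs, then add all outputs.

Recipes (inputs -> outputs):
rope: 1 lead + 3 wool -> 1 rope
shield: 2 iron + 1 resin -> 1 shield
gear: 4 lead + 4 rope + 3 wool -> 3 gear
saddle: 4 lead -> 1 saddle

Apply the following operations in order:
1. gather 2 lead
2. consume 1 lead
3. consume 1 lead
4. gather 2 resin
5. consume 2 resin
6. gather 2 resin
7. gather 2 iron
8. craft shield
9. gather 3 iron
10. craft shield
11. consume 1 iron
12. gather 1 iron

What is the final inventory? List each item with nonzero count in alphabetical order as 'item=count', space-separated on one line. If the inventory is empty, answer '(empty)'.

After 1 (gather 2 lead): lead=2
After 2 (consume 1 lead): lead=1
After 3 (consume 1 lead): (empty)
After 4 (gather 2 resin): resin=2
After 5 (consume 2 resin): (empty)
After 6 (gather 2 resin): resin=2
After 7 (gather 2 iron): iron=2 resin=2
After 8 (craft shield): resin=1 shield=1
After 9 (gather 3 iron): iron=3 resin=1 shield=1
After 10 (craft shield): iron=1 shield=2
After 11 (consume 1 iron): shield=2
After 12 (gather 1 iron): iron=1 shield=2

Answer: iron=1 shield=2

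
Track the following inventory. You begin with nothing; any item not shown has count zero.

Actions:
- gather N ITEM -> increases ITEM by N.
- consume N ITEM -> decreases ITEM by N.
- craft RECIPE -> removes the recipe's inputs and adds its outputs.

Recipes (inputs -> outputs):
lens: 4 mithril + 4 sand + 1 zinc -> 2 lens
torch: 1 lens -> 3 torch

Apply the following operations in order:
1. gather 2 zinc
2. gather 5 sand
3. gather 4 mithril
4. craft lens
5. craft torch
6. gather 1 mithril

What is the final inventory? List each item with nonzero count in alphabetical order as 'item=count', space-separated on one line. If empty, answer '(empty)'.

After 1 (gather 2 zinc): zinc=2
After 2 (gather 5 sand): sand=5 zinc=2
After 3 (gather 4 mithril): mithril=4 sand=5 zinc=2
After 4 (craft lens): lens=2 sand=1 zinc=1
After 5 (craft torch): lens=1 sand=1 torch=3 zinc=1
After 6 (gather 1 mithril): lens=1 mithril=1 sand=1 torch=3 zinc=1

Answer: lens=1 mithril=1 sand=1 torch=3 zinc=1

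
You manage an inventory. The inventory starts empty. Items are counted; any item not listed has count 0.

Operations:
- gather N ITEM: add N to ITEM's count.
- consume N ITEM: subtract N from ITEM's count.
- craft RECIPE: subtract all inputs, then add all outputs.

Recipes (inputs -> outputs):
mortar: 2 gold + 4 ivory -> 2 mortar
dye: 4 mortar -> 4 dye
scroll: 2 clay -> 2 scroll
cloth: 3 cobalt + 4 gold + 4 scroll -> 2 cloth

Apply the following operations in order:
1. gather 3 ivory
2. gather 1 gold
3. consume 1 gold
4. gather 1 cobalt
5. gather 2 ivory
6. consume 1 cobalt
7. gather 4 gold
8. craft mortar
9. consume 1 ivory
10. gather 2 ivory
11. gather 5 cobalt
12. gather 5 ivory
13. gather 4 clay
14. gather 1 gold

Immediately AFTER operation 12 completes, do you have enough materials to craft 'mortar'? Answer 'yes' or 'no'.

After 1 (gather 3 ivory): ivory=3
After 2 (gather 1 gold): gold=1 ivory=3
After 3 (consume 1 gold): ivory=3
After 4 (gather 1 cobalt): cobalt=1 ivory=3
After 5 (gather 2 ivory): cobalt=1 ivory=5
After 6 (consume 1 cobalt): ivory=5
After 7 (gather 4 gold): gold=4 ivory=5
After 8 (craft mortar): gold=2 ivory=1 mortar=2
After 9 (consume 1 ivory): gold=2 mortar=2
After 10 (gather 2 ivory): gold=2 ivory=2 mortar=2
After 11 (gather 5 cobalt): cobalt=5 gold=2 ivory=2 mortar=2
After 12 (gather 5 ivory): cobalt=5 gold=2 ivory=7 mortar=2

Answer: yes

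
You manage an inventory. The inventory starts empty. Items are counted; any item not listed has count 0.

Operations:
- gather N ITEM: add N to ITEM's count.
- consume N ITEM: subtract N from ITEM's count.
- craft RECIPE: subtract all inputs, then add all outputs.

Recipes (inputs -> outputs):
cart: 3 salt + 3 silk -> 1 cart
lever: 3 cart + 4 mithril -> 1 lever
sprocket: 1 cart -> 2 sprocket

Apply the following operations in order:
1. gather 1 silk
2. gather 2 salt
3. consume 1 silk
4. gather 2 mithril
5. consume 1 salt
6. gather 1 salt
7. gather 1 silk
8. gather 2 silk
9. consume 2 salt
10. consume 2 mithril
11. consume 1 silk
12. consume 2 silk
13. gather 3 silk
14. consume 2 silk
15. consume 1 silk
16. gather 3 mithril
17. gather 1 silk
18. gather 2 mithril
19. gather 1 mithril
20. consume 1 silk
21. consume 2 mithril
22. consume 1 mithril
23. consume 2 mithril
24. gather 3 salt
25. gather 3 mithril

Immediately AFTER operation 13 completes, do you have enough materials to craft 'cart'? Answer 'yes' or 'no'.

Answer: no

Derivation:
After 1 (gather 1 silk): silk=1
After 2 (gather 2 salt): salt=2 silk=1
After 3 (consume 1 silk): salt=2
After 4 (gather 2 mithril): mithril=2 salt=2
After 5 (consume 1 salt): mithril=2 salt=1
After 6 (gather 1 salt): mithril=2 salt=2
After 7 (gather 1 silk): mithril=2 salt=2 silk=1
After 8 (gather 2 silk): mithril=2 salt=2 silk=3
After 9 (consume 2 salt): mithril=2 silk=3
After 10 (consume 2 mithril): silk=3
After 11 (consume 1 silk): silk=2
After 12 (consume 2 silk): (empty)
After 13 (gather 3 silk): silk=3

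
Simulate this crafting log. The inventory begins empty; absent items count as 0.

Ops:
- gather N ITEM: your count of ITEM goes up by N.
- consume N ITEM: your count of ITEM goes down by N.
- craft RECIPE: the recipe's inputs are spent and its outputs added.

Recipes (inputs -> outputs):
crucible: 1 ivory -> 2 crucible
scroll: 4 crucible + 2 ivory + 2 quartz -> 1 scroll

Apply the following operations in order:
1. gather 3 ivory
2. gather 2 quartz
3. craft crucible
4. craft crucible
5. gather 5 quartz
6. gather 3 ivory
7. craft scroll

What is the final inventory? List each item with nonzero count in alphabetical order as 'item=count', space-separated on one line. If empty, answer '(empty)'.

After 1 (gather 3 ivory): ivory=3
After 2 (gather 2 quartz): ivory=3 quartz=2
After 3 (craft crucible): crucible=2 ivory=2 quartz=2
After 4 (craft crucible): crucible=4 ivory=1 quartz=2
After 5 (gather 5 quartz): crucible=4 ivory=1 quartz=7
After 6 (gather 3 ivory): crucible=4 ivory=4 quartz=7
After 7 (craft scroll): ivory=2 quartz=5 scroll=1

Answer: ivory=2 quartz=5 scroll=1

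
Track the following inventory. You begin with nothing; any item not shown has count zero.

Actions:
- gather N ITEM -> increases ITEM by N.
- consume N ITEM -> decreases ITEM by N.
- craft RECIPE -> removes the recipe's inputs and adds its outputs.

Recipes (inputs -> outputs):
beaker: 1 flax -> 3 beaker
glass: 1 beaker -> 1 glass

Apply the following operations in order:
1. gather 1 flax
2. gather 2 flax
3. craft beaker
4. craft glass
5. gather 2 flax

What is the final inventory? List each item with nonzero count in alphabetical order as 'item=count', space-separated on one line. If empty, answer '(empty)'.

After 1 (gather 1 flax): flax=1
After 2 (gather 2 flax): flax=3
After 3 (craft beaker): beaker=3 flax=2
After 4 (craft glass): beaker=2 flax=2 glass=1
After 5 (gather 2 flax): beaker=2 flax=4 glass=1

Answer: beaker=2 flax=4 glass=1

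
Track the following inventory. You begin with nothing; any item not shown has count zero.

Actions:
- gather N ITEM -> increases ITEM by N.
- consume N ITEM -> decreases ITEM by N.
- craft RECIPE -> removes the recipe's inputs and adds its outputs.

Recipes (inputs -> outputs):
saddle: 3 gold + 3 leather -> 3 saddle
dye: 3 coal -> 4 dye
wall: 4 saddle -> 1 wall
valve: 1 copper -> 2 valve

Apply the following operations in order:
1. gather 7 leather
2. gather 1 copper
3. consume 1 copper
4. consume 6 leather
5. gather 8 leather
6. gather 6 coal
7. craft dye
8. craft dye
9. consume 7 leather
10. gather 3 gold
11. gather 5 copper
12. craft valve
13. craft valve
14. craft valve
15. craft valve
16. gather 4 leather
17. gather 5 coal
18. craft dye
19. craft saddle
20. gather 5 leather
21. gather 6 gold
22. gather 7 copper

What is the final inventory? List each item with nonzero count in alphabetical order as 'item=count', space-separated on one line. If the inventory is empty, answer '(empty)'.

After 1 (gather 7 leather): leather=7
After 2 (gather 1 copper): copper=1 leather=7
After 3 (consume 1 copper): leather=7
After 4 (consume 6 leather): leather=1
After 5 (gather 8 leather): leather=9
After 6 (gather 6 coal): coal=6 leather=9
After 7 (craft dye): coal=3 dye=4 leather=9
After 8 (craft dye): dye=8 leather=9
After 9 (consume 7 leather): dye=8 leather=2
After 10 (gather 3 gold): dye=8 gold=3 leather=2
After 11 (gather 5 copper): copper=5 dye=8 gold=3 leather=2
After 12 (craft valve): copper=4 dye=8 gold=3 leather=2 valve=2
After 13 (craft valve): copper=3 dye=8 gold=3 leather=2 valve=4
After 14 (craft valve): copper=2 dye=8 gold=3 leather=2 valve=6
After 15 (craft valve): copper=1 dye=8 gold=3 leather=2 valve=8
After 16 (gather 4 leather): copper=1 dye=8 gold=3 leather=6 valve=8
After 17 (gather 5 coal): coal=5 copper=1 dye=8 gold=3 leather=6 valve=8
After 18 (craft dye): coal=2 copper=1 dye=12 gold=3 leather=6 valve=8
After 19 (craft saddle): coal=2 copper=1 dye=12 leather=3 saddle=3 valve=8
After 20 (gather 5 leather): coal=2 copper=1 dye=12 leather=8 saddle=3 valve=8
After 21 (gather 6 gold): coal=2 copper=1 dye=12 gold=6 leather=8 saddle=3 valve=8
After 22 (gather 7 copper): coal=2 copper=8 dye=12 gold=6 leather=8 saddle=3 valve=8

Answer: coal=2 copper=8 dye=12 gold=6 leather=8 saddle=3 valve=8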